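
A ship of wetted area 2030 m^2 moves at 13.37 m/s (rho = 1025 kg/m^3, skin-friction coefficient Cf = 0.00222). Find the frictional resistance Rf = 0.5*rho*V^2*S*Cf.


Formula: Rf = 0.5 * rho * V^2 * S * Cf
Step 1 — V^2 = 13.37^2 = 178.7569
Step 2 — 0.5 * rho * V^2 = 0.5 * 1025 * 178.7569 = 91612.91125
Step 3 — Rf = 91612.91125 * 2030 * 0.00222 ≈ 412860 N (5 s.f.)

412860 N


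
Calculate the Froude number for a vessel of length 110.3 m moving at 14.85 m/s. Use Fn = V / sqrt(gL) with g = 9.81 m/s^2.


Formula: Fn = V / sqrt(g * L)
Step 1 — g * L = 9.81 * 110.3 = 1082.043
Step 2 — sqrt(g * L) = sqrt(1082.043) = 32.894422
Step 3 — Fn = 14.85 / 32.894422 ≈ 0.45144 (5 s.f.)

0.45144


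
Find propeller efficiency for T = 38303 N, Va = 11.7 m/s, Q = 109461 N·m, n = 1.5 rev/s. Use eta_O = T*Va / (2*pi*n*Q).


Formula: eta = T * Va / (2 * pi * n * Q)
Step 1 — numerator = T * Va = 38303 * 11.7 = 448145.1
Step 2 — 2 * pi * n = 2 * pi * 1.5 = 9.424778
Step 3 — denominator = 9.424778 * 109461 = 1031645.62
Step 4 — eta = 448145.1 / 1031645.62 ≈ 0.43440 (5 s.f.)

0.43440


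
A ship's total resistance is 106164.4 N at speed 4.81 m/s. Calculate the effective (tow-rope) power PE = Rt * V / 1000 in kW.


Formula: PE = Rt * V / 1000 (kW)
Step 1 — PE (W) = 106164.4 * 4.81 = 510650.764 W
Step 2 — PE (kW) = 510650.764 / 1000 ≈ 510.65 kW (5 s.f.)

510.65 kW


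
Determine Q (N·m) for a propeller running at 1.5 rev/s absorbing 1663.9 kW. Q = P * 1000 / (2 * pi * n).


Formula: Q = P_W / (2 * pi * n)
Step 1 — P_W = 1663.9 kW * 1000 = 1663900.0 W
Step 2 — 2 * pi * n = 2 * pi * 1.5 = 9.424778
Step 3 — Q = 1663900.0 / 9.424778 ≈ 176550 N·m (5 s.f.)

176550 N·m


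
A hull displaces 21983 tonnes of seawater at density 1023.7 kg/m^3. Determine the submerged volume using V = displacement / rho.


Formula: V = mass / rho
Step 1 — convert tonnes to kg: 21983 t * 1000 = 21983000 kg
Step 2 — V = 21983000 / 1023.7 ≈ 21474 m^3 (5 s.f.)

21474 m^3


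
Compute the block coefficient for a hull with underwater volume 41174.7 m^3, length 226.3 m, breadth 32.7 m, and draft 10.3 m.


Formula: Cb = V / (L * B * T)
Step 1 — L * B * T = 226.3 * 32.7 * 10.3 = 76220.103 m^3
Step 2 — Cb = 41174.7 / 76220.103 ≈ 0.54021 (5 s.f.)

0.54021


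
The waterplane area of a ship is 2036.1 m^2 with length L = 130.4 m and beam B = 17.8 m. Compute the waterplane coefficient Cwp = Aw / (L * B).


Formula: Cwp = Aw / (L * B)
Step 1 — L * B = 130.4 * 17.8 = 2321.12 m^2
Step 2 — Cwp = 2036.1 / 2321.12 ≈ 0.87721 (5 s.f.)

0.87721


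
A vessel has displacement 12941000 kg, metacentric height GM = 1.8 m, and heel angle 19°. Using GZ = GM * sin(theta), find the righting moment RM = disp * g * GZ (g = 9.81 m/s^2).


Formula: GZ = GM * sin(theta); RM = disp * g * GZ
Step 1 — GZ = 1.8 * sin(19°) = 1.8 * 0.325568 = 0.586022 m
Step 2 — RM = 12941000 * 9.81 * 0.586022 ≈ 74396000 N·m (5 s.f.)

74396000 N·m


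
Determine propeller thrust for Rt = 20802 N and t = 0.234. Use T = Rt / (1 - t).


Formula: T = Rt / (1 - t)
Step 1 — (1 - t) = 1 - 0.234 = 0.766
Step 2 — T = 20802 / 0.766 ≈ 27157 N (5 s.f.)

27157 N


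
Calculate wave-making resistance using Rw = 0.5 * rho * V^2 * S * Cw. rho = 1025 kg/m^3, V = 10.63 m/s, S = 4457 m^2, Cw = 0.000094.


Formula: Rw = 0.5 * rho * V^2 * S * Cw
Step 1 — V^2 = 10.63^2 = 112.9969
Step 2 — 0.5 * rho * V^2 = 0.5 * 1025 * 112.9969 = 57910.91125
Step 3 — Rw = 57910.91125 * 4457 * 0.000094 ≈ 24262 N (5 s.f.)

24262 N


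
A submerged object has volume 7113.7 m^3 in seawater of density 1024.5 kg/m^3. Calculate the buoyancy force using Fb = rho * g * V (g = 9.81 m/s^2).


Formula: Fb = rho * g * V
Substituting: Fb = 1024.5 * 9.81 * 7113.7
Intermediate: 1024.5 * 9.81 = 10050.345
Result: Fb = 10050.345 * 7113.7 ≈ 71495000 N (5 s.f.)

71495000 N


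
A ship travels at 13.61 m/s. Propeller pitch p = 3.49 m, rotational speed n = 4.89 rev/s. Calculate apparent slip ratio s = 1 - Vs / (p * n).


Formula: s = 1 - Vs / (p * n)
Step 1 — p * n = 3.49 * 4.89 = 17.0661
Step 2 — Vs / (p*n) = 13.61 / 17.0661 = 0.797487 (6 d.p.)
Step 3 — s = 1 - 0.797487 = 0.202513

0.202513


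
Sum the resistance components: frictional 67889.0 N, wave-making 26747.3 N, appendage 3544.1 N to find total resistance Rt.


Formula: Rt = Rf + Rw + Ra
Substituting: Rt = 67889.0 + 26747.3 + 3544.1
Result: Rt = 98180.4 N

98180.4 N


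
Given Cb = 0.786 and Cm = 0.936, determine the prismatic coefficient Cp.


Formula: Cp = Cb / Cm
Substituting: Cp = 0.786 / 0.936
Result: Cp ≈ 0.83974 (5 s.f.)

0.83974


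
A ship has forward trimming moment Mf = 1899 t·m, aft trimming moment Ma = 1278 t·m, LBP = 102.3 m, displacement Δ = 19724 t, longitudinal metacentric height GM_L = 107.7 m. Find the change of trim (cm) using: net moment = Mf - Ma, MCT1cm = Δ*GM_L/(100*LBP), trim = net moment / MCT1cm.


Formula: net trimming moment = Mf - Ma; MCT1cm = Δ*GM_L/(100*LBP); trim = net moment / MCT1cm
Step 1 — net trimming moment = 1899 - 1278 = 621 t·m
Step 2 — MCT1cm = 19724 * 107.7 / (100 * 102.3) = 207.6515 t·m/cm
Step 3 — trim = 621 / 207.6515 ≈ 2.9906 cm (5 s.f.)

2.9906 cm


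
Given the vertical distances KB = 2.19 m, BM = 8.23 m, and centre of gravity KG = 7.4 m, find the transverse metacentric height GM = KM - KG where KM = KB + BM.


Formula: GM = KB + BM - KG
Step 1 — KM = KB + BM = 2.19 + 8.23 = 10.42 m
Step 2 — GM = KM - KG = 10.42 - 7.4 = 3.02 m

3.02 m


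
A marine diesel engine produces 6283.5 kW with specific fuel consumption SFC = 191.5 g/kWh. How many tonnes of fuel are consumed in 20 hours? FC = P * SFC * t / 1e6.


Formula: FC (tonnes) = P * SFC * t / 1,000,000
Step 1 — P * SFC * t = 6283.5 * 191.5 * 20 = 24065805.0 g
Step 2 — FC (tonnes) = 24065805.0 / 1,000,000 ≈ 24.066 tonnes (5 s.f.)

24.066 tonnes


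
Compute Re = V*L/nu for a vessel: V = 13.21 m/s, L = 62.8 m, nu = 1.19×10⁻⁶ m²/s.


Formula: Re = V * L / nu
Step 1 — V * L = 13.21 * 62.8 = 829.588 m^2/s
Step 2 — Re = 829.588 / 1.19e-6 = 6.97e+08

6.97e+08


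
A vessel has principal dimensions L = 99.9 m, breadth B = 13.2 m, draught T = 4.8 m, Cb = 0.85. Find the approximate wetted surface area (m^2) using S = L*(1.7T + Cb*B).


Formula: S = 1.7*L*T + V/T with V = Cb*L*B*T, i.e. S = L * (1.7*T + Cb*B)
Step 1 — 1.7*T = 1.7 * 4.8 = 8.16 m
Step 2 — Cb*B = 0.85 * 13.2 = 11.22 m
Step 3 — 1.7*T + Cb*B = 8.16 + 11.22 = 19.38 m
Step 4 — S = 99.9 * 19.38 ≈ 1936.1 m^2 (5 s.f.)

1936.1 m^2


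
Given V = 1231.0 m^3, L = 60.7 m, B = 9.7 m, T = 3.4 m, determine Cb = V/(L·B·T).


Formula: Cb = V / (L * B * T)
Step 1 — L * B * T = 60.7 * 9.7 * 3.4 = 2001.886 m^3
Step 2 — Cb = 1231.0 / 2001.886 ≈ 0.61492 (5 s.f.)

0.61492


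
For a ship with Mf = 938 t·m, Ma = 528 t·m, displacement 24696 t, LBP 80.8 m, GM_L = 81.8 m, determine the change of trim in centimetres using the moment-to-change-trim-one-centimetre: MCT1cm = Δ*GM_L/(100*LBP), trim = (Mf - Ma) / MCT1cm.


Formula: net trimming moment = Mf - Ma; MCT1cm = Δ*GM_L/(100*LBP); trim = net moment / MCT1cm
Step 1 — net trimming moment = 938 - 528 = 410 t·m
Step 2 — MCT1cm = 24696 * 81.8 / (100 * 80.8) = 250.0164 t·m/cm
Step 3 — trim = 410 / 250.0164 ≈ 1.6399 cm (5 s.f.)

1.6399 cm


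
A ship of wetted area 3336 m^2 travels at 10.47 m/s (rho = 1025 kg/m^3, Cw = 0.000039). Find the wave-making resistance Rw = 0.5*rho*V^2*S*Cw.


Formula: Rw = 0.5 * rho * V^2 * S * Cw
Step 1 — V^2 = 10.47^2 = 109.6209
Step 2 — 0.5 * rho * V^2 = 0.5 * 1025 * 109.6209 = 56180.71125
Step 3 — Rw = 56180.71125 * 3336 * 0.000039 ≈ 7309.3 N (5 s.f.)

7309.3 N


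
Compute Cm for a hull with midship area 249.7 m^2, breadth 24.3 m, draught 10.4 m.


Formula: Cm = Am / (B * T)
Step 1 — B * T = 24.3 * 10.4 = 252.72 m^2
Step 2 — Cm = 249.7 / 252.72 ≈ 0.98805 (5 s.f.)

0.98805


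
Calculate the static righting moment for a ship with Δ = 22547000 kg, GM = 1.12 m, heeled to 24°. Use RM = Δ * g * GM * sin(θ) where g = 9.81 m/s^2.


Formula: GZ = GM * sin(theta); RM = disp * g * GZ
Step 1 — GZ = 1.12 * sin(24°) = 1.12 * 0.406737 = 0.455545 m
Step 2 — RM = 22547000 * 9.81 * 0.455545 ≈ 100760000 N·m (5 s.f.)

100760000 N·m


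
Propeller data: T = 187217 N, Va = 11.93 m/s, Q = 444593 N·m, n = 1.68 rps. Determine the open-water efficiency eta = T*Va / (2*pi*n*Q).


Formula: eta = T * Va / (2 * pi * n * Q)
Step 1 — numerator = T * Va = 187217 * 11.93 = 2233498.81
Step 2 — 2 * pi * n = 2 * pi * 1.68 = 10.555751
Step 3 — denominator = 10.555751 * 444593 = 4693013.0
Step 4 — eta = 2233498.81 / 4693013.0 ≈ 0.47592 (5 s.f.)

0.47592


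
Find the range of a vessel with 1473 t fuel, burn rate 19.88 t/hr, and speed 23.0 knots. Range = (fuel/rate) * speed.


Formula: endurance = fuel / rate; range = endurance * speed
Step 1 — endurance = 1473 / 19.88 = 74.0946 hours
Step 2 — range = 74.0946 * 23.0 ≈ 1704.2 nautical miles (5 s.f.)

1704.2 NM


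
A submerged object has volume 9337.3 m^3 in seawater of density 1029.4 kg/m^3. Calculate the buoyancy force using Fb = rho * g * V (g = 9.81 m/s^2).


Formula: Fb = rho * g * V
Substituting: Fb = 1029.4 * 9.81 * 9337.3
Intermediate: 1029.4 * 9.81 = 10098.414
Result: Fb = 10098.414 * 9337.3 ≈ 94292000 N (5 s.f.)

94292000 N


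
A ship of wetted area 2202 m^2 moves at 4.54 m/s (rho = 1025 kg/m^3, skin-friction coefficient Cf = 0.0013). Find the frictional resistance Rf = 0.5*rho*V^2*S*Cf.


Formula: Rf = 0.5 * rho * V^2 * S * Cf
Step 1 — V^2 = 4.54^2 = 20.6116
Step 2 — 0.5 * rho * V^2 = 0.5 * 1025 * 20.6116 = 10563.445
Step 3 — Rf = 10563.445 * 2202 * 0.0013 ≈ 30239 N (5 s.f.)

30239 N


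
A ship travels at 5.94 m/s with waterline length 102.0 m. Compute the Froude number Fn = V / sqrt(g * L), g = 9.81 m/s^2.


Formula: Fn = V / sqrt(g * L)
Step 1 — g * L = 9.81 * 102.0 = 1000.62
Step 2 — sqrt(g * L) = sqrt(1000.62) = 31.632578
Step 3 — Fn = 5.94 / 31.632578 ≈ 0.18778 (5 s.f.)

0.18778


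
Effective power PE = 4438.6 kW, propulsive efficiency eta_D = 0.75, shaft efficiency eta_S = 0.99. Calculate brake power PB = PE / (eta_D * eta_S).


Formula: PB = PE / (eta_D * eta_S)
Step 1 — combined efficiency = eta_D * eta_S = 0.75 * 0.99 = 0.7425
Step 2 — PB = 4438.6 / 0.7425 ≈ 5977.9 kW (5 s.f.)

5977.9 kW


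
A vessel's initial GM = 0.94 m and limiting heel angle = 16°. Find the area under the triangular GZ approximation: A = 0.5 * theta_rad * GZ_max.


Formula: GZ_max = GM * sin(theta); Area = 0.5 * theta_rad * GZ_max
Step 1 — GZ_max = 0.94 * sin(16°) = 0.94 * 0.275637 = 0.259099 m
Step 2 — theta_rad = 16 * pi/180 = 0.279253 rad
Step 3 — Area = 0.5 * 0.279253 * 0.259099 ≈ 0.036177 m·rad (5 s.f.)

0.036177 m·rad


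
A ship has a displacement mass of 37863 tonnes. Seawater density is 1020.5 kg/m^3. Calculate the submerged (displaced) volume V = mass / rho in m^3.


Formula: V = mass / rho
Step 1 — convert tonnes to kg: 37863 t * 1000 = 37863000 kg
Step 2 — V = 37863000 / 1020.5 ≈ 37102 m^3 (5 s.f.)

37102 m^3


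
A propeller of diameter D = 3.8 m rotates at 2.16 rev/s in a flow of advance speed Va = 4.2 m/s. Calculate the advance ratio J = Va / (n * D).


Formula: J = Va / (n * D)
Step 1 — n * D = 2.16 * 3.8 = 8.208
Step 2 — J = 4.2 / 8.208 ≈ 0.51170 (5 s.f.)

0.51170


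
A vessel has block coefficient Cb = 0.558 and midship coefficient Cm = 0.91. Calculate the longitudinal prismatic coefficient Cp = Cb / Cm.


Formula: Cp = Cb / Cm
Substituting: Cp = 0.558 / 0.91
Result: Cp ≈ 0.61319 (5 s.f.)

0.61319


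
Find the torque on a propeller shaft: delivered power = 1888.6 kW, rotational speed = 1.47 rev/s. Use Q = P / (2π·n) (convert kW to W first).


Formula: Q = P_W / (2 * pi * n)
Step 1 — P_W = 1888.6 kW * 1000 = 1888600.0 W
Step 2 — 2 * pi * n = 2 * pi * 1.47 = 9.236282
Step 3 — Q = 1888600.0 / 9.236282 ≈ 204480 N·m (5 s.f.)

204480 N·m


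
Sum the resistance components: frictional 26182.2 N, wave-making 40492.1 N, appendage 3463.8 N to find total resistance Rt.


Formula: Rt = Rf + Rw + Ra
Substituting: Rt = 26182.2 + 40492.1 + 3463.8
Result: Rt = 70138.1 N

70138.1 N


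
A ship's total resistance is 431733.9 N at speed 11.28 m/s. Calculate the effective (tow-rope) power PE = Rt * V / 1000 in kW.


Formula: PE = Rt * V / 1000 (kW)
Step 1 — PE (W) = 431733.9 * 11.28 = 4869958.392 W
Step 2 — PE (kW) = 4869958.392 / 1000 ≈ 4870.0 kW (5 s.f.)

4870.0 kW


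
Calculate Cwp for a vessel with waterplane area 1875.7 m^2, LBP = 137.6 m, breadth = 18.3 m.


Formula: Cwp = Aw / (L * B)
Step 1 — L * B = 137.6 * 18.3 = 2518.08 m^2
Step 2 — Cwp = 1875.7 / 2518.08 ≈ 0.74489 (5 s.f.)

0.74489


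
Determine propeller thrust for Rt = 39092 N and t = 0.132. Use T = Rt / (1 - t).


Formula: T = Rt / (1 - t)
Step 1 — (1 - t) = 1 - 0.132 = 0.868
Step 2 — T = 39092 / 0.868 ≈ 45037 N (5 s.f.)

45037 N


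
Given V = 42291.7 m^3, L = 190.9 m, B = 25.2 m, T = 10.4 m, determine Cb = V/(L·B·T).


Formula: Cb = V / (L * B * T)
Step 1 — L * B * T = 190.9 * 25.2 * 10.4 = 50031.072 m^3
Step 2 — Cb = 42291.7 / 50031.072 ≈ 0.84531 (5 s.f.)

0.84531


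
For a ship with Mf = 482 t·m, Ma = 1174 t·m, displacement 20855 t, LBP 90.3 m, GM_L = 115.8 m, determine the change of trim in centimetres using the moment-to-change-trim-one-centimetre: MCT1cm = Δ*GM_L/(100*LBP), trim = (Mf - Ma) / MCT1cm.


Formula: net trimming moment = Mf - Ma; MCT1cm = Δ*GM_L/(100*LBP); trim = net moment / MCT1cm
Step 1 — net trimming moment = 482 - 1174 = -692 t·m
Step 2 — MCT1cm = 20855 * 115.8 / (100 * 90.3) = 267.4429 t·m/cm
Step 3 — trim = -692 / 267.4429 ≈ -2.5875 cm (5 s.f.)

-2.5875 cm


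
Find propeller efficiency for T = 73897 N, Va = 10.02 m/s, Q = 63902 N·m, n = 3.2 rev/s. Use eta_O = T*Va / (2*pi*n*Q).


Formula: eta = T * Va / (2 * pi * n * Q)
Step 1 — numerator = T * Va = 73897 * 10.02 = 740447.94
Step 2 — 2 * pi * n = 2 * pi * 3.2 = 20.106193
Step 3 — denominator = 20.106193 * 63902 = 1284825.95
Step 4 — eta = 740447.94 / 1284825.95 ≈ 0.57630 (5 s.f.)

0.57630


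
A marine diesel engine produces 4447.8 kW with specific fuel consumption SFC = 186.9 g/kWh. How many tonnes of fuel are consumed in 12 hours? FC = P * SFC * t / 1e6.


Formula: FC (tonnes) = P * SFC * t / 1,000,000
Step 1 — P * SFC * t = 4447.8 * 186.9 * 12 = 9975525.84 g
Step 2 — FC (tonnes) = 9975525.84 / 1,000,000 ≈ 9.9755 tonnes (5 s.f.)

9.9755 tonnes


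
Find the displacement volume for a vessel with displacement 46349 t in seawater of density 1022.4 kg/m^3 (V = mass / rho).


Formula: V = mass / rho
Step 1 — convert tonnes to kg: 46349 t * 1000 = 46349000 kg
Step 2 — V = 46349000 / 1022.4 ≈ 45334 m^3 (5 s.f.)

45334 m^3


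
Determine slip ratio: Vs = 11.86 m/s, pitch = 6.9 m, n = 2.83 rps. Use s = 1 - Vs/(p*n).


Formula: s = 1 - Vs / (p * n)
Step 1 — p * n = 6.9 * 2.83 = 19.527
Step 2 — Vs / (p*n) = 11.86 / 19.527 = 0.607364 (6 d.p.)
Step 3 — s = 1 - 0.607364 = 0.392636

0.392636


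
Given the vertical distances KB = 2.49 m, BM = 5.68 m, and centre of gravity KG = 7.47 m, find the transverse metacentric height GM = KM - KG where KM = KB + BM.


Formula: GM = KB + BM - KG
Step 1 — KM = KB + BM = 2.49 + 5.68 = 8.17 m
Step 2 — GM = KM - KG = 8.17 - 7.47 = 0.7 m

0.7 m


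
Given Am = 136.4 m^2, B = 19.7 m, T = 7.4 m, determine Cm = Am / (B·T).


Formula: Cm = Am / (B * T)
Step 1 — B * T = 19.7 * 7.4 = 145.78 m^2
Step 2 — Cm = 136.4 / 145.78 ≈ 0.93566 (5 s.f.)

0.93566


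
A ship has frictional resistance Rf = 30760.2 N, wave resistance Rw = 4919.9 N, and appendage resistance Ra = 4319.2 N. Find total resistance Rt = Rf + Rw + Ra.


Formula: Rt = Rf + Rw + Ra
Substituting: Rt = 30760.2 + 4919.9 + 4319.2
Result: Rt = 39999.3 N

39999.3 N


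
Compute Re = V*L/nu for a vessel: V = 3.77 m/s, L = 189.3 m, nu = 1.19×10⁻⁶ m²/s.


Formula: Re = V * L / nu
Step 1 — V * L = 3.77 * 189.3 = 713.661 m^2/s
Step 2 — Re = 713.661 / 1.19e-6 = 6.00e+08

6.00e+08


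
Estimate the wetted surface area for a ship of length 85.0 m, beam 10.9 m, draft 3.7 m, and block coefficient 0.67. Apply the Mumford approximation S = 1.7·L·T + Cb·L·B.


Formula: S = 1.7*L*T + V/T with V = Cb*L*B*T, i.e. S = L * (1.7*T + Cb*B)
Step 1 — 1.7*T = 1.7 * 3.7 = 6.29 m
Step 2 — Cb*B = 0.67 * 10.9 = 7.303 m
Step 3 — 1.7*T + Cb*B = 6.29 + 7.303 = 13.593 m
Step 4 — S = 85.0 * 13.593 ≈ 1155.4 m^2 (5 s.f.)

1155.4 m^2


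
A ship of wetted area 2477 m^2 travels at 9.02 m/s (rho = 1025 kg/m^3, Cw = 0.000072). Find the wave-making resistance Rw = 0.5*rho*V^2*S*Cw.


Formula: Rw = 0.5 * rho * V^2 * S * Cw
Step 1 — V^2 = 9.02^2 = 81.3604
Step 2 — 0.5 * rho * V^2 = 0.5 * 1025 * 81.3604 = 41697.205
Step 3 — Rw = 41697.205 * 2477 * 0.000072 ≈ 7436.4 N (5 s.f.)

7436.4 N


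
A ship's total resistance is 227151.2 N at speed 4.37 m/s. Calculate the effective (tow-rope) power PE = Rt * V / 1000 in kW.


Formula: PE = Rt * V / 1000 (kW)
Step 1 — PE (W) = 227151.2 * 4.37 = 992650.744 W
Step 2 — PE (kW) = 992650.744 / 1000 ≈ 992.65 kW (5 s.f.)

992.65 kW


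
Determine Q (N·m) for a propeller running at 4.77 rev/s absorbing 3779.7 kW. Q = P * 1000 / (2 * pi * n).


Formula: Q = P_W / (2 * pi * n)
Step 1 — P_W = 3779.7 kW * 1000 = 3779700.0 W
Step 2 — 2 * pi * n = 2 * pi * 4.77 = 29.970794
Step 3 — Q = 3779700.0 / 29.970794 ≈ 126110 N·m (5 s.f.)

126110 N·m


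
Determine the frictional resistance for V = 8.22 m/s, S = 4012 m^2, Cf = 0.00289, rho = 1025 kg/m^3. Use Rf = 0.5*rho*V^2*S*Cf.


Formula: Rf = 0.5 * rho * V^2 * S * Cf
Step 1 — V^2 = 8.22^2 = 67.5684
Step 2 — 0.5 * rho * V^2 = 0.5 * 1025 * 67.5684 = 34628.805
Step 3 — Rf = 34628.805 * 4012 * 0.00289 ≈ 401510 N (5 s.f.)

401510 N


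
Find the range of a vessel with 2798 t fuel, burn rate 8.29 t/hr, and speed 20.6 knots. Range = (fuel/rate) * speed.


Formula: endurance = fuel / rate; range = endurance * speed
Step 1 — endurance = 2798 / 8.29 = 337.5151 hours
Step 2 — range = 337.5151 * 20.6 ≈ 6952.8 nautical miles (5 s.f.)

6952.8 NM


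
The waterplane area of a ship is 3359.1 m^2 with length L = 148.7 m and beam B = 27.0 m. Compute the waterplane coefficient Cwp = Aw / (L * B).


Formula: Cwp = Aw / (L * B)
Step 1 — L * B = 148.7 * 27.0 = 4014.9 m^2
Step 2 — Cwp = 3359.1 / 4014.9 ≈ 0.83666 (5 s.f.)

0.83666


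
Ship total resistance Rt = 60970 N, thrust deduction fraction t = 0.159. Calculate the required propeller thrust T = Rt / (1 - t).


Formula: T = Rt / (1 - t)
Step 1 — (1 - t) = 1 - 0.159 = 0.841
Step 2 — T = 60970 / 0.841 ≈ 72497 N (5 s.f.)

72497 N


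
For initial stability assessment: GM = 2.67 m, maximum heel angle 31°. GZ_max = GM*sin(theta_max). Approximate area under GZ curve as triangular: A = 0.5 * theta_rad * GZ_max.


Formula: GZ_max = GM * sin(theta); Area = 0.5 * theta_rad * GZ_max
Step 1 — GZ_max = 2.67 * sin(31°) = 2.67 * 0.515038 = 1.375151 m
Step 2 — theta_rad = 31 * pi/180 = 0.541052 rad
Step 3 — Area = 0.5 * 0.541052 * 1.375151 ≈ 0.37201 m·rad (5 s.f.)

0.37201 m·rad


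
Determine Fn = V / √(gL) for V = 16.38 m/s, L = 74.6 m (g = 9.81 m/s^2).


Formula: Fn = V / sqrt(g * L)
Step 1 — g * L = 9.81 * 74.6 = 731.826
Step 2 — sqrt(g * L) = sqrt(731.826) = 27.052283
Step 3 — Fn = 16.38 / 27.052283 ≈ 0.60549 (5 s.f.)

0.60549


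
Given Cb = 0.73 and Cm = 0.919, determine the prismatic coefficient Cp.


Formula: Cp = Cb / Cm
Substituting: Cp = 0.73 / 0.919
Result: Cp ≈ 0.79434 (5 s.f.)

0.79434


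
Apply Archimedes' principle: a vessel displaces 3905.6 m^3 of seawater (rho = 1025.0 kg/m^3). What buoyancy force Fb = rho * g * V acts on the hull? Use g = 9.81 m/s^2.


Formula: Fb = rho * g * V
Substituting: Fb = 1025.0 * 9.81 * 3905.6
Intermediate: 1025.0 * 9.81 = 10055.25
Result: Fb = 10055.25 * 3905.6 ≈ 39272000 N (5 s.f.)

39272000 N


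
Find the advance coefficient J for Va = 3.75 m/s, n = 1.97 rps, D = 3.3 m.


Formula: J = Va / (n * D)
Step 1 — n * D = 1.97 * 3.3 = 6.501
Step 2 — J = 3.75 / 6.501 ≈ 0.57683 (5 s.f.)

0.57683


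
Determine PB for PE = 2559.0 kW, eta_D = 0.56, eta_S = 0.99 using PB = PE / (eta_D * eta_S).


Formula: PB = PE / (eta_D * eta_S)
Step 1 — combined efficiency = eta_D * eta_S = 0.56 * 0.99 = 0.5544
Step 2 — PB = 2559.0 / 0.5544 ≈ 4615.8 kW (5 s.f.)

4615.8 kW


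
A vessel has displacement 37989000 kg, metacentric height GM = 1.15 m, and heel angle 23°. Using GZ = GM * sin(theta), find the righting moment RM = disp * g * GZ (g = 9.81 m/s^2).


Formula: GZ = GM * sin(theta); RM = disp * g * GZ
Step 1 — GZ = 1.15 * sin(23°) = 1.15 * 0.390731 = 0.449341 m
Step 2 — RM = 37989000 * 9.81 * 0.449341 ≈ 167460000 N·m (5 s.f.)

167460000 N·m


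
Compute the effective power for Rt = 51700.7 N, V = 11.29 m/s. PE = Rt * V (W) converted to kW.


Formula: PE = Rt * V / 1000 (kW)
Step 1 — PE (W) = 51700.7 * 11.29 = 583700.903 W
Step 2 — PE (kW) = 583700.903 / 1000 ≈ 583.70 kW (5 s.f.)

583.70 kW


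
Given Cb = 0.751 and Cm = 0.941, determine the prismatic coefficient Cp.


Formula: Cp = Cb / Cm
Substituting: Cp = 0.751 / 0.941
Result: Cp ≈ 0.79809 (5 s.f.)

0.79809


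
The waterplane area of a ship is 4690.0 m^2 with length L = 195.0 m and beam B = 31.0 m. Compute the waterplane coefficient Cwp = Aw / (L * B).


Formula: Cwp = Aw / (L * B)
Step 1 — L * B = 195.0 * 31.0 = 6045.0 m^2
Step 2 — Cwp = 4690.0 / 6045.0 ≈ 0.77585 (5 s.f.)

0.77585


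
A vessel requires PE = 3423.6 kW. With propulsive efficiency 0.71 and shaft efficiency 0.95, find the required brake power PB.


Formula: PB = PE / (eta_D * eta_S)
Step 1 — combined efficiency = eta_D * eta_S = 0.71 * 0.95 = 0.6745
Step 2 — PB = 3423.6 / 0.6745 ≈ 5075.8 kW (5 s.f.)

5075.8 kW


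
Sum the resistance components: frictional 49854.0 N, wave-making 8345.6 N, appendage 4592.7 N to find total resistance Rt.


Formula: Rt = Rf + Rw + Ra
Substituting: Rt = 49854.0 + 8345.6 + 4592.7
Result: Rt = 62792.3 N

62792.3 N


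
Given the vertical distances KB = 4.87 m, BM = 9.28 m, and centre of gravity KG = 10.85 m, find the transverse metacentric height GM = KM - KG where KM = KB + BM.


Formula: GM = KB + BM - KG
Step 1 — KM = KB + BM = 4.87 + 9.28 = 14.15 m
Step 2 — GM = KM - KG = 14.15 - 10.85 = 3.3 m

3.3 m


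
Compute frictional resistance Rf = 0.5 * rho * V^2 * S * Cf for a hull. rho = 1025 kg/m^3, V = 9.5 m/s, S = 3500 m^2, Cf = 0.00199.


Formula: Rf = 0.5 * rho * V^2 * S * Cf
Step 1 — V^2 = 9.5^2 = 90.25
Step 2 — 0.5 * rho * V^2 = 0.5 * 1025 * 90.25 = 46253.125
Step 3 — Rf = 46253.125 * 3500 * 0.00199 ≈ 322150 N (5 s.f.)

322150 N


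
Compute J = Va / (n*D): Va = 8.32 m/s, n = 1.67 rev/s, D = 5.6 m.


Formula: J = Va / (n * D)
Step 1 — n * D = 1.67 * 5.6 = 9.352
Step 2 — J = 8.32 / 9.352 ≈ 0.88965 (5 s.f.)

0.88965


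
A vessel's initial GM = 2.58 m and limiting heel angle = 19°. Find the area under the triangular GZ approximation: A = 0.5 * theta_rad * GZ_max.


Formula: GZ_max = GM * sin(theta); Area = 0.5 * theta_rad * GZ_max
Step 1 — GZ_max = 2.58 * sin(19°) = 2.58 * 0.325568 = 0.839965 m
Step 2 — theta_rad = 19 * pi/180 = 0.331613 rad
Step 3 — Area = 0.5 * 0.331613 * 0.839965 ≈ 0.13927 m·rad (5 s.f.)

0.13927 m·rad


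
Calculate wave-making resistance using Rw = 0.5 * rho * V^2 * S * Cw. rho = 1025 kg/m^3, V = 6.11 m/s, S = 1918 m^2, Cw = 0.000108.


Formula: Rw = 0.5 * rho * V^2 * S * Cw
Step 1 — V^2 = 6.11^2 = 37.3321
Step 2 — 0.5 * rho * V^2 = 0.5 * 1025 * 37.3321 = 19132.70125
Step 3 — Rw = 19132.70125 * 1918 * 0.000108 ≈ 3963.2 N (5 s.f.)

3963.2 N


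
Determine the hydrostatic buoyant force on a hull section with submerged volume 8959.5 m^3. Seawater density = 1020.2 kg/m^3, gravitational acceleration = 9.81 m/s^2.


Formula: Fb = rho * g * V
Substituting: Fb = 1020.2 * 9.81 * 8959.5
Intermediate: 1020.2 * 9.81 = 10008.162
Result: Fb = 10008.162 * 8959.5 ≈ 89668000 N (5 s.f.)

89668000 N


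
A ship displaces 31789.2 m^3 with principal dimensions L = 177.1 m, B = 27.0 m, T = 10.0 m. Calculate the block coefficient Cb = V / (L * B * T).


Formula: Cb = V / (L * B * T)
Step 1 — L * B * T = 177.1 * 27.0 * 10.0 = 47817.0 m^3
Step 2 — Cb = 31789.2 / 47817.0 ≈ 0.66481 (5 s.f.)

0.66481


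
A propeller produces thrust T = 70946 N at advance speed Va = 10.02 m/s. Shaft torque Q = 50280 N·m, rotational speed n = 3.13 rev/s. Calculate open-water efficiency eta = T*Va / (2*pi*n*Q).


Formula: eta = T * Va / (2 * pi * n * Q)
Step 1 — numerator = T * Va = 70946 * 10.02 = 710878.92
Step 2 — 2 * pi * n = 2 * pi * 3.13 = 19.66637
Step 3 — denominator = 19.66637 * 50280 = 988825.08
Step 4 — eta = 710878.92 / 988825.08 ≈ 0.71891 (5 s.f.)

0.71891


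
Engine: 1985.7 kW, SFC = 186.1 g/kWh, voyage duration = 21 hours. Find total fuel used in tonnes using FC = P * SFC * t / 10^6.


Formula: FC (tonnes) = P * SFC * t / 1,000,000
Step 1 — P * SFC * t = 1985.7 * 186.1 * 21 = 7760314.17 g
Step 2 — FC (tonnes) = 7760314.17 / 1,000,000 ≈ 7.7603 tonnes (5 s.f.)

7.7603 tonnes


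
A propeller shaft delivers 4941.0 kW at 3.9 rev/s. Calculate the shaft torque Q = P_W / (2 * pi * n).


Formula: Q = P_W / (2 * pi * n)
Step 1 — P_W = 4941.0 kW * 1000 = 4941000.0 W
Step 2 — 2 * pi * n = 2 * pi * 3.9 = 24.504423
Step 3 — Q = 4941000.0 / 24.504423 ≈ 201640 N·m (5 s.f.)

201640 N·m


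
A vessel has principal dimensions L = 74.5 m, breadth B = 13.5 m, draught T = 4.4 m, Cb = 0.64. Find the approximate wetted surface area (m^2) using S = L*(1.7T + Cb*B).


Formula: S = 1.7*L*T + V/T with V = Cb*L*B*T, i.e. S = L * (1.7*T + Cb*B)
Step 1 — 1.7*T = 1.7 * 4.4 = 7.48 m
Step 2 — Cb*B = 0.64 * 13.5 = 8.64 m
Step 3 — 1.7*T + Cb*B = 7.48 + 8.64 = 16.12 m
Step 4 — S = 74.5 * 16.12 ≈ 1200.9 m^2 (5 s.f.)

1200.9 m^2


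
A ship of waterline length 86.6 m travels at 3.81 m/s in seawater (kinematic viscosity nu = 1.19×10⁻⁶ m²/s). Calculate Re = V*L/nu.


Formula: Re = V * L / nu
Step 1 — V * L = 3.81 * 86.6 = 329.946 m^2/s
Step 2 — Re = 329.946 / 1.19e-6 = 2.77e+08

2.77e+08


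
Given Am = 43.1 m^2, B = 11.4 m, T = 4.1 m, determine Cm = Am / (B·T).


Formula: Cm = Am / (B * T)
Step 1 — B * T = 11.4 * 4.1 = 46.74 m^2
Step 2 — Cm = 43.1 / 46.74 ≈ 0.92212 (5 s.f.)

0.92212


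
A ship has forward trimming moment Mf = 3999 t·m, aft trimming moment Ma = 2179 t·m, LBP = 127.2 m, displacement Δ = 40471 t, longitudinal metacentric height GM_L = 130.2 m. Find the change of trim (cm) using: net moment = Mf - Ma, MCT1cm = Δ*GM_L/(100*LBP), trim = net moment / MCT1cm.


Formula: net trimming moment = Mf - Ma; MCT1cm = Δ*GM_L/(100*LBP); trim = net moment / MCT1cm
Step 1 — net trimming moment = 3999 - 2179 = 1820 t·m
Step 2 — MCT1cm = 40471 * 130.2 / (100 * 127.2) = 414.255 t·m/cm
Step 3 — trim = 1820 / 414.255 ≈ 4.3934 cm (5 s.f.)

4.3934 cm


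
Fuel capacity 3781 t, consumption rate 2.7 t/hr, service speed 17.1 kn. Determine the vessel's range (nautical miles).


Formula: endurance = fuel / rate; range = endurance * speed
Step 1 — endurance = 3781 / 2.7 = 1400.3704 hours
Step 2 — range = 1400.3704 * 17.1 ≈ 23946 nautical miles (5 s.f.)

23946 NM


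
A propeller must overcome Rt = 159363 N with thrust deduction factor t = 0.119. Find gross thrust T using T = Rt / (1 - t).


Formula: T = Rt / (1 - t)
Step 1 — (1 - t) = 1 - 0.119 = 0.881
Step 2 — T = 159363 / 0.881 ≈ 180890 N (5 s.f.)

180890 N


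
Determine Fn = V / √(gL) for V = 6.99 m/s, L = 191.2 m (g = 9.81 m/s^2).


Formula: Fn = V / sqrt(g * L)
Step 1 — g * L = 9.81 * 191.2 = 1875.672
Step 2 — sqrt(g * L) = sqrt(1875.672) = 43.309029
Step 3 — Fn = 6.99 / 43.309029 ≈ 0.16140 (5 s.f.)

0.16140


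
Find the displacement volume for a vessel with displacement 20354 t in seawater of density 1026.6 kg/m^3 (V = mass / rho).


Formula: V = mass / rho
Step 1 — convert tonnes to kg: 20354 t * 1000 = 20354000 kg
Step 2 — V = 20354000 / 1026.6 ≈ 19827 m^3 (5 s.f.)

19827 m^3


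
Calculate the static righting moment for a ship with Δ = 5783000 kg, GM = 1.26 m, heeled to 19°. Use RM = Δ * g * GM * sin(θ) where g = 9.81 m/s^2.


Formula: GZ = GM * sin(theta); RM = disp * g * GZ
Step 1 — GZ = 1.26 * sin(19°) = 1.26 * 0.325568 = 0.410216 m
Step 2 — RM = 5783000 * 9.81 * 0.410216 ≈ 23272000 N·m (5 s.f.)

23272000 N·m


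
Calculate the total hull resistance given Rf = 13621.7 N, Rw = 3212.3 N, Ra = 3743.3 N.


Formula: Rt = Rf + Rw + Ra
Substituting: Rt = 13621.7 + 3212.3 + 3743.3
Result: Rt = 20577.3 N

20577.3 N


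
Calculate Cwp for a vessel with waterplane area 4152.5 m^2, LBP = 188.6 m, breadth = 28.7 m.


Formula: Cwp = Aw / (L * B)
Step 1 — L * B = 188.6 * 28.7 = 5412.82 m^2
Step 2 — Cwp = 4152.5 / 5412.82 ≈ 0.76716 (5 s.f.)

0.76716


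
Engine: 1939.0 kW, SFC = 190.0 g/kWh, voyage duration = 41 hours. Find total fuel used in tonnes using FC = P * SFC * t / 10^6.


Formula: FC (tonnes) = P * SFC * t / 1,000,000
Step 1 — P * SFC * t = 1939.0 * 190.0 * 41 = 15104810.0 g
Step 2 — FC (tonnes) = 15104810.0 / 1,000,000 ≈ 15.105 tonnes (5 s.f.)

15.105 tonnes


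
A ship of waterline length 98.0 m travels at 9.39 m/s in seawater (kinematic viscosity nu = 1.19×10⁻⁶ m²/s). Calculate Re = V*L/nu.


Formula: Re = V * L / nu
Step 1 — V * L = 9.39 * 98.0 = 920.22 m^2/s
Step 2 — Re = 920.22 / 1.19e-6 = 7.73e+08

7.73e+08


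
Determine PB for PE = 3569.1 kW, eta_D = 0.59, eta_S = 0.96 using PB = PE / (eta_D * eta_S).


Formula: PB = PE / (eta_D * eta_S)
Step 1 — combined efficiency = eta_D * eta_S = 0.59 * 0.96 = 0.5664
Step 2 — PB = 3569.1 / 0.5664 ≈ 6301.4 kW (5 s.f.)

6301.4 kW


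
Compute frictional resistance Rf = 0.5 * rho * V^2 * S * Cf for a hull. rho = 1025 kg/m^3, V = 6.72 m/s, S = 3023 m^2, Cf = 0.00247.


Formula: Rf = 0.5 * rho * V^2 * S * Cf
Step 1 — V^2 = 6.72^2 = 45.1584
Step 2 — 0.5 * rho * V^2 = 0.5 * 1025 * 45.1584 = 23143.68
Step 3 — Rf = 23143.68 * 3023 * 0.00247 ≈ 172810 N (5 s.f.)

172810 N


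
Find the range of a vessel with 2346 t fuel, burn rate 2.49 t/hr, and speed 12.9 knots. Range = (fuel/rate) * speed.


Formula: endurance = fuel / rate; range = endurance * speed
Step 1 — endurance = 2346 / 2.49 = 942.1687 hours
Step 2 — range = 942.1687 * 12.9 ≈ 12154 nautical miles (5 s.f.)

12154 NM


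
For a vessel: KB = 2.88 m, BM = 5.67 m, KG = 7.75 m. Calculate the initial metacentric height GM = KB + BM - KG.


Formula: GM = KB + BM - KG
Step 1 — KM = KB + BM = 2.88 + 5.67 = 8.55 m
Step 2 — GM = KM - KG = 8.55 - 7.75 = 0.8 m

0.8 m


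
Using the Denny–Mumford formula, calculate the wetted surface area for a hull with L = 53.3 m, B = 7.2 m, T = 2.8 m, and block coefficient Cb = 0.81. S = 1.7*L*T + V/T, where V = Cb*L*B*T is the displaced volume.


Formula: S = 1.7*L*T + V/T with V = Cb*L*B*T, i.e. S = L * (1.7*T + Cb*B)
Step 1 — 1.7*T = 1.7 * 2.8 = 4.76 m
Step 2 — Cb*B = 0.81 * 7.2 = 5.832 m
Step 3 — 1.7*T + Cb*B = 4.76 + 5.832 = 10.592 m
Step 4 — S = 53.3 * 10.592 ≈ 564.55 m^2 (5 s.f.)

564.55 m^2


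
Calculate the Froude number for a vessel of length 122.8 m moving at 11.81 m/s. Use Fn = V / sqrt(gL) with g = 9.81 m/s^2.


Formula: Fn = V / sqrt(g * L)
Step 1 — g * L = 9.81 * 122.8 = 1204.668
Step 2 — sqrt(g * L) = sqrt(1204.668) = 34.708328
Step 3 — Fn = 11.81 / 34.708328 ≈ 0.34026 (5 s.f.)

0.34026


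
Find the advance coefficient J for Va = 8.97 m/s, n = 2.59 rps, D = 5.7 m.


Formula: J = Va / (n * D)
Step 1 — n * D = 2.59 * 5.7 = 14.763
Step 2 — J = 8.97 / 14.763 ≈ 0.60760 (5 s.f.)

0.60760


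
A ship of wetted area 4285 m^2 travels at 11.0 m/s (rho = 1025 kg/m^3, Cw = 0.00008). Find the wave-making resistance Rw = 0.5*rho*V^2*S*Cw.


Formula: Rw = 0.5 * rho * V^2 * S * Cw
Step 1 — V^2 = 11.0^2 = 121.0
Step 2 — 0.5 * rho * V^2 = 0.5 * 1025 * 121.0 = 62012.5
Step 3 — Rw = 62012.5 * 4285 * 0.00008 ≈ 21258 N (5 s.f.)

21258 N


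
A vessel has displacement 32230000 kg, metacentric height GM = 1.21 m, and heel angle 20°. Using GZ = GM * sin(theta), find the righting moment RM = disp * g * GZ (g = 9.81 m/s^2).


Formula: GZ = GM * sin(theta); RM = disp * g * GZ
Step 1 — GZ = 1.21 * sin(20°) = 1.21 * 0.34202 = 0.413844 m
Step 2 — RM = 32230000 * 9.81 * 0.413844 ≈ 130850000 N·m (5 s.f.)

130850000 N·m


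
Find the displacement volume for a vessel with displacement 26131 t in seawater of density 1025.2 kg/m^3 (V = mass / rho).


Formula: V = mass / rho
Step 1 — convert tonnes to kg: 26131 t * 1000 = 26131000 kg
Step 2 — V = 26131000 / 1025.2 ≈ 25489 m^3 (5 s.f.)

25489 m^3


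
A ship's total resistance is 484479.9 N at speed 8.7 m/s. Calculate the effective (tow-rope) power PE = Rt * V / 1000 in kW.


Formula: PE = Rt * V / 1000 (kW)
Step 1 — PE (W) = 484479.9 * 8.7 = 4214975.13 W
Step 2 — PE (kW) = 4214975.13 / 1000 ≈ 4215.0 kW (5 s.f.)

4215.0 kW


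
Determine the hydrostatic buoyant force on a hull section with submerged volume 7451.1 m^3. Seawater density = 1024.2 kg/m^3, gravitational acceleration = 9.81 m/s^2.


Formula: Fb = rho * g * V
Substituting: Fb = 1024.2 * 9.81 * 7451.1
Intermediate: 1024.2 * 9.81 = 10047.402
Result: Fb = 10047.402 * 7451.1 ≈ 74864000 N (5 s.f.)

74864000 N


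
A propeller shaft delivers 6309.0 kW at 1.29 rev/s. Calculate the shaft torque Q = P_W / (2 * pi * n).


Formula: Q = P_W / (2 * pi * n)
Step 1 — P_W = 6309.0 kW * 1000 = 6309000.0 W
Step 2 — 2 * pi * n = 2 * pi * 1.29 = 8.105309
Step 3 — Q = 6309000.0 / 8.105309 ≈ 778380 N·m (5 s.f.)

778380 N·m


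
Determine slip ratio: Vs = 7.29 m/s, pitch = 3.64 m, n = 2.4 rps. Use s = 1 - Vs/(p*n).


Formula: s = 1 - Vs / (p * n)
Step 1 — p * n = 3.64 * 2.4 = 8.736
Step 2 — Vs / (p*n) = 7.29 / 8.736 = 0.834478 (6 d.p.)
Step 3 — s = 1 - 0.834478 = 0.165522

0.165522


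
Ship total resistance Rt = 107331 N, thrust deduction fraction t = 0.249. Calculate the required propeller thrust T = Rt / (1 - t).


Formula: T = Rt / (1 - t)
Step 1 — (1 - t) = 1 - 0.249 = 0.751
Step 2 — T = 107331 / 0.751 ≈ 142920 N (5 s.f.)

142920 N


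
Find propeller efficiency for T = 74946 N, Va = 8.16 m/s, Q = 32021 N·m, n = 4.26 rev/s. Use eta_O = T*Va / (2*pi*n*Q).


Formula: eta = T * Va / (2 * pi * n * Q)
Step 1 — numerator = T * Va = 74946 * 8.16 = 611559.36
Step 2 — 2 * pi * n = 2 * pi * 4.26 = 26.766369
Step 3 — denominator = 26.766369 * 32021 = 857085.9
Step 4 — eta = 611559.36 / 857085.9 ≈ 0.71353 (5 s.f.)

0.71353


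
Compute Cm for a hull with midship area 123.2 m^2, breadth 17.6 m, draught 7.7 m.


Formula: Cm = Am / (B * T)
Step 1 — B * T = 17.6 * 7.7 = 135.52 m^2
Step 2 — Cm = 123.2 / 135.52 ≈ 0.90909 (5 s.f.)

0.90909


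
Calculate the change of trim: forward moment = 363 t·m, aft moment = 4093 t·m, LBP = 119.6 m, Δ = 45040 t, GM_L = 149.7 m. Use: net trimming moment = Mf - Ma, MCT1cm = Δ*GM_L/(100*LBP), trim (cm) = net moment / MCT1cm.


Formula: net trimming moment = Mf - Ma; MCT1cm = Δ*GM_L/(100*LBP); trim = net moment / MCT1cm
Step 1 — net trimming moment = 363 - 4093 = -3730 t·m
Step 2 — MCT1cm = 45040 * 149.7 / (100 * 119.6) = 563.7532 t·m/cm
Step 3 — trim = -3730 / 563.7532 ≈ -6.6164 cm (5 s.f.)

-6.6164 cm


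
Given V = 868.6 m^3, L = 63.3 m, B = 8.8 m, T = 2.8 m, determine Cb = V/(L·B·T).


Formula: Cb = V / (L * B * T)
Step 1 — L * B * T = 63.3 * 8.8 * 2.8 = 1559.712 m^3
Step 2 — Cb = 868.6 / 1559.712 ≈ 0.55690 (5 s.f.)

0.55690


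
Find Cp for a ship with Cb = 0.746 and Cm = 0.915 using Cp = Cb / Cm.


Formula: Cp = Cb / Cm
Substituting: Cp = 0.746 / 0.915
Result: Cp ≈ 0.81530 (5 s.f.)

0.81530


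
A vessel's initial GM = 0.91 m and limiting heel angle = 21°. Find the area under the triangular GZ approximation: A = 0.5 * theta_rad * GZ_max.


Formula: GZ_max = GM * sin(theta); Area = 0.5 * theta_rad * GZ_max
Step 1 — GZ_max = 0.91 * sin(21°) = 0.91 * 0.358368 = 0.326115 m
Step 2 — theta_rad = 21 * pi/180 = 0.366519 rad
Step 3 — Area = 0.5 * 0.366519 * 0.326115 ≈ 0.059764 m·rad (5 s.f.)

0.059764 m·rad


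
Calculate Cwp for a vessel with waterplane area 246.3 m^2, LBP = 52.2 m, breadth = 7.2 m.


Formula: Cwp = Aw / (L * B)
Step 1 — L * B = 52.2 * 7.2 = 375.84 m^2
Step 2 — Cwp = 246.3 / 375.84 ≈ 0.65533 (5 s.f.)

0.65533


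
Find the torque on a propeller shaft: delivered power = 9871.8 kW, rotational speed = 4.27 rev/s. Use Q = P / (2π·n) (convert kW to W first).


Formula: Q = P_W / (2 * pi * n)
Step 1 — P_W = 9871.8 kW * 1000 = 9871800.0 W
Step 2 — 2 * pi * n = 2 * pi * 4.27 = 26.829201
Step 3 — Q = 9871800.0 / 26.829201 ≈ 367950 N·m (5 s.f.)

367950 N·m


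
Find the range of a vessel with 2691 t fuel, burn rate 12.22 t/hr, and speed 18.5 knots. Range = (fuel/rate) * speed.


Formula: endurance = fuel / rate; range = endurance * speed
Step 1 — endurance = 2691 / 12.22 = 220.2128 hours
Step 2 — range = 220.2128 * 18.5 ≈ 4073.9 nautical miles (5 s.f.)

4073.9 NM


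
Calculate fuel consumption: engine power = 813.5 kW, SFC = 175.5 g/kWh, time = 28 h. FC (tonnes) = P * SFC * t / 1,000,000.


Formula: FC (tonnes) = P * SFC * t / 1,000,000
Step 1 — P * SFC * t = 813.5 * 175.5 * 28 = 3997539.0 g
Step 2 — FC (tonnes) = 3997539.0 / 1,000,000 ≈ 3.9975 tonnes (5 s.f.)

3.9975 tonnes


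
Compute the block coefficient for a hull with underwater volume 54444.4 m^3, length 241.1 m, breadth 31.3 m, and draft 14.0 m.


Formula: Cb = V / (L * B * T)
Step 1 — L * B * T = 241.1 * 31.3 * 14.0 = 105650.02 m^3
Step 2 — Cb = 54444.4 / 105650.02 ≈ 0.51533 (5 s.f.)

0.51533


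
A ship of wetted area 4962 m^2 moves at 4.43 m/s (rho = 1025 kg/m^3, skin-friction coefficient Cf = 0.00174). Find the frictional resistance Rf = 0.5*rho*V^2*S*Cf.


Formula: Rf = 0.5 * rho * V^2 * S * Cf
Step 1 — V^2 = 4.43^2 = 19.6249
Step 2 — 0.5 * rho * V^2 = 0.5 * 1025 * 19.6249 = 10057.76125
Step 3 — Rf = 10057.76125 * 4962 * 0.00174 ≈ 86838 N (5 s.f.)

86838 N


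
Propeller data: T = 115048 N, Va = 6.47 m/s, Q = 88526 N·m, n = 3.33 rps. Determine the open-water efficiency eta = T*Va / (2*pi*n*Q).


Formula: eta = T * Va / (2 * pi * n * Q)
Step 1 — numerator = T * Va = 115048 * 6.47 = 744360.56
Step 2 — 2 * pi * n = 2 * pi * 3.33 = 20.923007
Step 3 — denominator = 20.923007 * 88526 = 1852230.12
Step 4 — eta = 744360.56 / 1852230.12 ≈ 0.40187 (5 s.f.)

0.40187


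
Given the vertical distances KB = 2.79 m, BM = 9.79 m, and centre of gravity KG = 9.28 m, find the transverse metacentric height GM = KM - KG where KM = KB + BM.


Formula: GM = KB + BM - KG
Step 1 — KM = KB + BM = 2.79 + 9.79 = 12.58 m
Step 2 — GM = KM - KG = 12.58 - 9.28 = 3.3 m

3.3 m


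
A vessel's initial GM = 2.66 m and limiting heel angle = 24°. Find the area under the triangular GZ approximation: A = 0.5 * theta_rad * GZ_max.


Formula: GZ_max = GM * sin(theta); Area = 0.5 * theta_rad * GZ_max
Step 1 — GZ_max = 2.66 * sin(24°) = 2.66 * 0.406737 = 1.08192 m
Step 2 — theta_rad = 24 * pi/180 = 0.418879 rad
Step 3 — Area = 0.5 * 0.418879 * 1.08192 ≈ 0.22660 m·rad (5 s.f.)

0.22660 m·rad


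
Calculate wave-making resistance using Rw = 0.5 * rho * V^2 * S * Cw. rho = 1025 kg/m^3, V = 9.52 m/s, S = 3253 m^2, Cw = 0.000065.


Formula: Rw = 0.5 * rho * V^2 * S * Cw
Step 1 — V^2 = 9.52^2 = 90.6304
Step 2 — 0.5 * rho * V^2 = 0.5 * 1025 * 90.6304 = 46448.08
Step 3 — Rw = 46448.08 * 3253 * 0.000065 ≈ 9821.2 N (5 s.f.)

9821.2 N
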